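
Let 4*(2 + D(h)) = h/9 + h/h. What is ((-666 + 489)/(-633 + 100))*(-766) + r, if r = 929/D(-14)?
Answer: -28265466/41041 ≈ -688.71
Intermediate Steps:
D(h) = -7/4 + h/36 (D(h) = -2 + (h/9 + h/h)/4 = -2 + (h*(⅑) + 1)/4 = -2 + (h/9 + 1)/4 = -2 + (1 + h/9)/4 = -2 + (¼ + h/36) = -7/4 + h/36)
r = -33444/77 (r = 929/(-7/4 + (1/36)*(-14)) = 929/(-7/4 - 7/18) = 929/(-77/36) = 929*(-36/77) = -33444/77 ≈ -434.34)
((-666 + 489)/(-633 + 100))*(-766) + r = ((-666 + 489)/(-633 + 100))*(-766) - 33444/77 = -177/(-533)*(-766) - 33444/77 = -177*(-1/533)*(-766) - 33444/77 = (177/533)*(-766) - 33444/77 = -135582/533 - 33444/77 = -28265466/41041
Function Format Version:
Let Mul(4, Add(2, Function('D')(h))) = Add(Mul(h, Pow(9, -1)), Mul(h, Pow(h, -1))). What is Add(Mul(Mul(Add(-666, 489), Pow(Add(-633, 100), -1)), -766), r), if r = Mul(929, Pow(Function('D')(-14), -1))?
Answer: Rational(-28265466, 41041) ≈ -688.71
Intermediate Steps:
Function('D')(h) = Add(Rational(-7, 4), Mul(Rational(1, 36), h)) (Function('D')(h) = Add(-2, Mul(Rational(1, 4), Add(Mul(h, Pow(9, -1)), Mul(h, Pow(h, -1))))) = Add(-2, Mul(Rational(1, 4), Add(Mul(h, Rational(1, 9)), 1))) = Add(-2, Mul(Rational(1, 4), Add(Mul(Rational(1, 9), h), 1))) = Add(-2, Mul(Rational(1, 4), Add(1, Mul(Rational(1, 9), h)))) = Add(-2, Add(Rational(1, 4), Mul(Rational(1, 36), h))) = Add(Rational(-7, 4), Mul(Rational(1, 36), h)))
r = Rational(-33444, 77) (r = Mul(929, Pow(Add(Rational(-7, 4), Mul(Rational(1, 36), -14)), -1)) = Mul(929, Pow(Add(Rational(-7, 4), Rational(-7, 18)), -1)) = Mul(929, Pow(Rational(-77, 36), -1)) = Mul(929, Rational(-36, 77)) = Rational(-33444, 77) ≈ -434.34)
Add(Mul(Mul(Add(-666, 489), Pow(Add(-633, 100), -1)), -766), r) = Add(Mul(Mul(Add(-666, 489), Pow(Add(-633, 100), -1)), -766), Rational(-33444, 77)) = Add(Mul(Mul(-177, Pow(-533, -1)), -766), Rational(-33444, 77)) = Add(Mul(Mul(-177, Rational(-1, 533)), -766), Rational(-33444, 77)) = Add(Mul(Rational(177, 533), -766), Rational(-33444, 77)) = Add(Rational(-135582, 533), Rational(-33444, 77)) = Rational(-28265466, 41041)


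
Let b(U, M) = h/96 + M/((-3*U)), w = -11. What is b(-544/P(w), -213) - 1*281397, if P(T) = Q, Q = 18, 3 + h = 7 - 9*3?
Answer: -459244129/1632 ≈ -2.8140e+5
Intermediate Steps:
h = -23 (h = -3 + (7 - 9*3) = -3 + (7 - 27) = -3 - 20 = -23)
P(T) = 18
b(U, M) = -23/96 - M/(3*U) (b(U, M) = -23/96 + M/((-3*U)) = -23*1/96 + M*(-1/(3*U)) = -23/96 - M/(3*U))
b(-544/P(w), -213) - 1*281397 = (-23/96 - ⅓*(-213)/(-544/18)) - 1*281397 = (-23/96 - ⅓*(-213)/(-544*1/18)) - 281397 = (-23/96 - ⅓*(-213)/(-272/9)) - 281397 = (-23/96 - ⅓*(-213)*(-9/272)) - 281397 = (-23/96 - 639/272) - 281397 = -4225/1632 - 281397 = -459244129/1632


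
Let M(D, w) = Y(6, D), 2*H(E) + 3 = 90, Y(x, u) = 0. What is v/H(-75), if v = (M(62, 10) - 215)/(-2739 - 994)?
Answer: 430/324771 ≈ 0.0013240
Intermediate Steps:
H(E) = 87/2 (H(E) = -3/2 + (½)*90 = -3/2 + 45 = 87/2)
M(D, w) = 0
v = 215/3733 (v = (0 - 215)/(-2739 - 994) = -215/(-3733) = -215*(-1/3733) = 215/3733 ≈ 0.057594)
v/H(-75) = 215/(3733*(87/2)) = (215/3733)*(2/87) = 430/324771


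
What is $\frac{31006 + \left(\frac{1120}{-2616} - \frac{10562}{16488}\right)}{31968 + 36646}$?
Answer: $\frac{27860907227}{61656265944} \approx 0.45187$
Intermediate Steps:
$\frac{31006 + \left(\frac{1120}{-2616} - \frac{10562}{16488}\right)}{31968 + 36646} = \frac{31006 + \left(1120 \left(- \frac{1}{2616}\right) - \frac{5281}{8244}\right)}{68614} = \left(31006 - \frac{960349}{898596}\right) \frac{1}{68614} = \frac{27860907227}{898596} \cdot \frac{1}{68614} = \frac{27860907227}{61656265944}$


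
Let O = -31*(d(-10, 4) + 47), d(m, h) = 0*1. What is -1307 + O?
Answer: -2764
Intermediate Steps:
d(m, h) = 0
O = -1457 (O = -31*(0 + 47) = -31*47 = -1457)
-1307 + O = -1307 - 1457 = -2764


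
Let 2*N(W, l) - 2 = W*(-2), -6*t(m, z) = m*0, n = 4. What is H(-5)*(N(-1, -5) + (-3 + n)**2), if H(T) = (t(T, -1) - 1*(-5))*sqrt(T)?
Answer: 15*I*sqrt(5) ≈ 33.541*I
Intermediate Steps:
t(m, z) = 0 (t(m, z) = -m*0/6 = -1/6*0 = 0)
N(W, l) = 1 - W (N(W, l) = 1 + (W*(-2))/2 = 1 + (-2*W)/2 = 1 - W)
H(T) = 5*sqrt(T) (H(T) = (0 - 1*(-5))*sqrt(T) = (0 + 5)*sqrt(T) = 5*sqrt(T))
H(-5)*(N(-1, -5) + (-3 + n)**2) = (5*sqrt(-5))*((1 - 1*(-1)) + (-3 + 4)**2) = (5*(I*sqrt(5)))*((1 + 1) + 1**2) = (5*I*sqrt(5))*(2 + 1) = (5*I*sqrt(5))*3 = 15*I*sqrt(5)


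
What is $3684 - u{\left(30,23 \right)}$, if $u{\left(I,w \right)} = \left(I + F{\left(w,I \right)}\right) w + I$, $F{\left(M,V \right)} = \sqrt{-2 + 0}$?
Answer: $2964 - 23 i \sqrt{2} \approx 2964.0 - 32.527 i$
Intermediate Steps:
$F{\left(M,V \right)} = i \sqrt{2}$ ($F{\left(M,V \right)} = \sqrt{-2} = i \sqrt{2}$)
$u{\left(I,w \right)} = I + w \left(I + i \sqrt{2}\right)$ ($u{\left(I,w \right)} = \left(I + i \sqrt{2}\right) w + I = w \left(I + i \sqrt{2}\right) + I = I + w \left(I + i \sqrt{2}\right)$)
$3684 - u{\left(30,23 \right)} = 3684 - \left(30 + 30 \cdot 23 + i 23 \sqrt{2}\right) = 3684 - \left(30 + 690 + 23 i \sqrt{2}\right) = 3684 - \left(720 + 23 i \sqrt{2}\right) = 2964 - 23 i \sqrt{2}$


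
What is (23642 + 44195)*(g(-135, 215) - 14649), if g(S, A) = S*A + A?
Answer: -2948128183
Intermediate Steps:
g(S, A) = A + A*S (g(S, A) = A*S + A = A + A*S)
(23642 + 44195)*(g(-135, 215) - 14649) = (23642 + 44195)*(215*(1 - 135) - 14649) = 67837*(215*(-134) - 14649) = 67837*(-28810 - 14649) = 67837*(-43459) = -2948128183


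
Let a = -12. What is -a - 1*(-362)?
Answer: 374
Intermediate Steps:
-a - 1*(-362) = -1*(-12) - 1*(-362) = 12 + 362 = 374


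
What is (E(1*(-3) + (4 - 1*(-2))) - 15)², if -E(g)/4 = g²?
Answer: 2601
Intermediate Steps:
E(g) = -4*g²
(E(1*(-3) + (4 - 1*(-2))) - 15)² = (-4*(1*(-3) + (4 - 1*(-2)))² - 15)² = (-4*(-3 + (4 + 2))² - 15)² = (-4*(-3 + 6)² - 15)² = (-4*3² - 15)² = (-4*9 - 15)² = (-36 - 15)² = (-51)² = 2601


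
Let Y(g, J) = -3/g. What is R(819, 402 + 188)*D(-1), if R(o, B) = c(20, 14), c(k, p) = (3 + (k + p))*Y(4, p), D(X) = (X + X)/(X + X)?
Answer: -111/4 ≈ -27.750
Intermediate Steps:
D(X) = 1 (D(X) = (2*X)/((2*X)) = (2*X)*(1/(2*X)) = 1)
c(k, p) = -9/4 - 3*k/4 - 3*p/4 (c(k, p) = (3 + (k + p))*(-3/4) = (3 + k + p)*(-3*¼) = (3 + k + p)*(-¾) = -9/4 - 3*k/4 - 3*p/4)
R(o, B) = -111/4 (R(o, B) = -9/4 - ¾*20 - ¾*14 = -9/4 - 15 - 21/2 = -111/4)
R(819, 402 + 188)*D(-1) = -111/4*1 = -111/4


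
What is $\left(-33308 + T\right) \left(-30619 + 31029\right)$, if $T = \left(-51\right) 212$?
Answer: $-18089200$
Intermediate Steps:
$T = -10812$
$\left(-33308 + T\right) \left(-30619 + 31029\right) = \left(-33308 - 10812\right) \left(-30619 + 31029\right) = \left(-44120\right) 410 = -18089200$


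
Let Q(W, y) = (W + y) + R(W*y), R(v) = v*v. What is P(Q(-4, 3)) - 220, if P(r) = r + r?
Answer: 66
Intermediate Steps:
R(v) = v²
Q(W, y) = W + y + W²*y² (Q(W, y) = (W + y) + (W*y)² = (W + y) + W²*y² = W + y + W²*y²)
P(r) = 2*r
P(Q(-4, 3)) - 220 = 2*(-4 + 3 + (-4)²*3²) - 220 = 2*(-4 + 3 + 16*9) - 220 = 2*(-4 + 3 + 144) - 220 = 2*143 - 220 = 286 - 220 = 66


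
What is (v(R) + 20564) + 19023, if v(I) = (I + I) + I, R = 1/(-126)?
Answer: 1662653/42 ≈ 39587.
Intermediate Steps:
R = -1/126 ≈ -0.0079365
v(I) = 3*I (v(I) = 2*I + I = 3*I)
(v(R) + 20564) + 19023 = (3*(-1/126) + 20564) + 19023 = (-1/42 + 20564) + 19023 = 863687/42 + 19023 = 1662653/42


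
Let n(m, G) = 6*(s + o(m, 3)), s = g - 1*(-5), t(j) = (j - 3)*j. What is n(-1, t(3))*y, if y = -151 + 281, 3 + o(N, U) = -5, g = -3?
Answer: -4680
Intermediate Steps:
t(j) = j*(-3 + j) (t(j) = (-3 + j)*j = j*(-3 + j))
o(N, U) = -8 (o(N, U) = -3 - 5 = -8)
s = 2 (s = -3 - 1*(-5) = -3 + 5 = 2)
y = 130
n(m, G) = -36 (n(m, G) = 6*(2 - 8) = 6*(-6) = -36)
n(-1, t(3))*y = -36*130 = -4680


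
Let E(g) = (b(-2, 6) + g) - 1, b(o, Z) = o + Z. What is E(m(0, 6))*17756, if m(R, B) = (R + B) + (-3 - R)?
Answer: 106536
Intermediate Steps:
b(o, Z) = Z + o
m(R, B) = -3 + B (m(R, B) = (B + R) + (-3 - R) = -3 + B)
E(g) = 3 + g (E(g) = ((6 - 2) + g) - 1 = (4 + g) - 1 = 3 + g)
E(m(0, 6))*17756 = (3 + (-3 + 6))*17756 = (3 + 3)*17756 = 6*17756 = 106536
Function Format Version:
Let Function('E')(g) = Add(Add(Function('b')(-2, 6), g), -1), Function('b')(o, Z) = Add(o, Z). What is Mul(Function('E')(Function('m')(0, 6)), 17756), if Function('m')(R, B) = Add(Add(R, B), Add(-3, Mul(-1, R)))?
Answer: 106536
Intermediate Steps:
Function('b')(o, Z) = Add(Z, o)
Function('m')(R, B) = Add(-3, B) (Function('m')(R, B) = Add(Add(B, R), Add(-3, Mul(-1, R))) = Add(-3, B))
Function('E')(g) = Add(3, g) (Function('E')(g) = Add(Add(Add(6, -2), g), -1) = Add(Add(4, g), -1) = Add(3, g))
Mul(Function('E')(Function('m')(0, 6)), 17756) = Mul(Add(3, Add(-3, 6)), 17756) = Mul(Add(3, 3), 17756) = Mul(6, 17756) = 106536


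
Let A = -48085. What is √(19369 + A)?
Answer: 2*I*√7179 ≈ 169.46*I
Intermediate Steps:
√(19369 + A) = √(19369 - 48085) = √(-28716) = 2*I*√7179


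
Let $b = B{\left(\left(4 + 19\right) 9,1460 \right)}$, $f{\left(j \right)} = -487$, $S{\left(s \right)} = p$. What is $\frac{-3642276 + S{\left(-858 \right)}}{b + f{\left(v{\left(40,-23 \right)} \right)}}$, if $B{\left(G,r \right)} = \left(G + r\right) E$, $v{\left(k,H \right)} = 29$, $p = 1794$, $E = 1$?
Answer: $- \frac{1820241}{590} \approx -3085.2$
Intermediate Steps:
$S{\left(s \right)} = 1794$
$B{\left(G,r \right)} = G + r$ ($B{\left(G,r \right)} = \left(G + r\right) 1 = G + r$)
$b = 1667$ ($b = \left(4 + 19\right) 9 + 1460 = 23 \cdot 9 + 1460 = 207 + 1460 = 1667$)
$\frac{-3642276 + S{\left(-858 \right)}}{b + f{\left(v{\left(40,-23 \right)} \right)}} = \frac{-3642276 + 1794}{1667 - 487} = - \frac{3640482}{1180} = \left(-3640482\right) \frac{1}{1180} = - \frac{1820241}{590}$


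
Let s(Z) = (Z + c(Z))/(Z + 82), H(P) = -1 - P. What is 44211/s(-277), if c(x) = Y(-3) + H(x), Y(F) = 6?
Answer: -1724229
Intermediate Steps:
c(x) = 5 - x (c(x) = 6 + (-1 - x) = 5 - x)
s(Z) = 5/(82 + Z) (s(Z) = (Z + (5 - Z))/(Z + 82) = 5/(82 + Z))
44211/s(-277) = 44211/((5/(82 - 277))) = 44211/((5/(-195))) = 44211/((5*(-1/195))) = 44211/(-1/39) = 44211*(-39) = -1724229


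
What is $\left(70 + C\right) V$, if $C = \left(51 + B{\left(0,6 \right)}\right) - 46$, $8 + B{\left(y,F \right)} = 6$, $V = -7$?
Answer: $-511$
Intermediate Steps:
$B{\left(y,F \right)} = -2$ ($B{\left(y,F \right)} = -8 + 6 = -2$)
$C = 3$ ($C = \left(51 - 2\right) - 46 = 49 - 46 = 3$)
$\left(70 + C\right) V = \left(70 + 3\right) \left(-7\right) = 73 \left(-7\right) = -511$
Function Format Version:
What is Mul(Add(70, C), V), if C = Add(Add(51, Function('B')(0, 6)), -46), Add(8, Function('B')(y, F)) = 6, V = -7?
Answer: -511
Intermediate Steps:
Function('B')(y, F) = -2 (Function('B')(y, F) = Add(-8, 6) = -2)
C = 3 (C = Add(Add(51, -2), -46) = Add(49, -46) = 3)
Mul(Add(70, C), V) = Mul(Add(70, 3), -7) = Mul(73, -7) = -511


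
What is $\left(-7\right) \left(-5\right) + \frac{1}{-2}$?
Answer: $\frac{69}{2} \approx 34.5$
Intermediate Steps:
$\left(-7\right) \left(-5\right) + \frac{1}{-2} = 35 - \frac{1}{2} = \frac{69}{2}$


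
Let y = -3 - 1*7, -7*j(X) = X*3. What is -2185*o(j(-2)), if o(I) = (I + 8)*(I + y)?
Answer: 8670080/49 ≈ 1.7694e+5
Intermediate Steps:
j(X) = -3*X/7 (j(X) = -X*3/7 = -3*X/7)
y = -10 (y = -3 - 7 = -10)
o(I) = (-10 + I)*(8 + I) (o(I) = (I + 8)*(I - 10) = (8 + I)*(-10 + I) = (-10 + I)*(8 + I))
-2185*o(j(-2)) = -2185*(-80 + (-3/7*(-2))**2 - (-6)*(-2)/7) = -2185*(-80 + (6/7)**2 - 2*6/7) = -2185*(-80 + 36/49 - 12/7) = -2185*(-3968/49) = 8670080/49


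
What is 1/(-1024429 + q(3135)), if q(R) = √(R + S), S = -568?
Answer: -1024429/1049454773474 - √2567/1049454773474 ≈ -9.7620e-7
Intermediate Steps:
q(R) = √(-568 + R) (q(R) = √(R - 568) = √(-568 + R))
1/(-1024429 + q(3135)) = 1/(-1024429 + √(-568 + 3135)) = 1/(-1024429 + √2567)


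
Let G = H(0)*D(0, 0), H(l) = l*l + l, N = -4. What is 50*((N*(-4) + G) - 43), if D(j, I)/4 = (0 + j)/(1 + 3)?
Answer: -1350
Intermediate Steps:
D(j, I) = j (D(j, I) = 4*((0 + j)/(1 + 3)) = 4*(j/4) = j)
H(l) = l + l² (H(l) = l² + l = l + l²)
G = 0 (G = (0*(1 + 0))*0 = (0*1)*0 = 0*0 = 0)
50*((N*(-4) + G) - 43) = 50*((-4*(-4) + 0) - 43) = 50*((16 + 0) - 43) = 50*(16 - 43) = 50*(-27) = -1350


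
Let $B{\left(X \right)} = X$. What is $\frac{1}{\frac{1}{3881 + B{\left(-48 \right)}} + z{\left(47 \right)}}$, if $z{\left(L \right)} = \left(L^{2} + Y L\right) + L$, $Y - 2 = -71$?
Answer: $- \frac{3833}{3783170} \approx -0.0010132$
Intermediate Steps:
$Y = -69$ ($Y = 2 - 71 = -69$)
$z{\left(L \right)} = L^{2} - 68 L$ ($z{\left(L \right)} = \left(L^{2} - 69 L\right) + L = L^{2} - 68 L$)
$\frac{1}{\frac{1}{3881 + B{\left(-48 \right)}} + z{\left(47 \right)}} = \frac{1}{\frac{1}{3881 - 48} + 47 \left(-68 + 47\right)} = \frac{1}{\frac{1}{3833} + 47 \left(-21\right)} = \frac{1}{\frac{1}{3833} - 987} = \frac{1}{- \frac{3783170}{3833}} = - \frac{3833}{3783170}$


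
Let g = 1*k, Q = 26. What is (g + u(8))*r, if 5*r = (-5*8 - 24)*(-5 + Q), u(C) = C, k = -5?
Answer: -4032/5 ≈ -806.40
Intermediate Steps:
g = -5 (g = 1*(-5) = -5)
r = -1344/5 (r = ((-5*8 - 24)*(-5 + 26))/5 = ((-40 - 24)*21)/5 = (-64*21)/5 = (1/5)*(-1344) = -1344/5 ≈ -268.80)
(g + u(8))*r = (-5 + 8)*(-1344/5) = 3*(-1344/5) = -4032/5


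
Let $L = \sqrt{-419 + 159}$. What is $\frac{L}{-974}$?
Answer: $- \frac{i \sqrt{65}}{487} \approx - 0.016555 i$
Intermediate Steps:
$L = 2 i \sqrt{65}$ ($L = \sqrt{-260} = 2 i \sqrt{65} \approx 16.125 i$)
$\frac{L}{-974} = \frac{2 i \sqrt{65}}{-974} = 2 i \sqrt{65} \left(- \frac{1}{974}\right) = - \frac{i \sqrt{65}}{487}$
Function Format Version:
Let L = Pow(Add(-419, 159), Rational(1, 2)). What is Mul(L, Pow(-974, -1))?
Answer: Mul(Rational(-1, 487), I, Pow(65, Rational(1, 2))) ≈ Mul(-0.016555, I)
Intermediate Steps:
L = Mul(2, I, Pow(65, Rational(1, 2))) (L = Pow(-260, Rational(1, 2)) = Mul(2, I, Pow(65, Rational(1, 2))) ≈ Mul(16.125, I))
Mul(L, Pow(-974, -1)) = Mul(Mul(2, I, Pow(65, Rational(1, 2))), Pow(-974, -1)) = Mul(Mul(2, I, Pow(65, Rational(1, 2))), Rational(-1, 974)) = Mul(Rational(-1, 487), I, Pow(65, Rational(1, 2)))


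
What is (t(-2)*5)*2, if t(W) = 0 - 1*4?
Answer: -40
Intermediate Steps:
t(W) = -4 (t(W) = 0 - 4 = -4)
(t(-2)*5)*2 = -4*5*2 = -20*2 = -40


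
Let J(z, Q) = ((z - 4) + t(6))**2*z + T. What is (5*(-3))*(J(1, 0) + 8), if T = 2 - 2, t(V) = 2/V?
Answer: -680/3 ≈ -226.67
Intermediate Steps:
T = 0
J(z, Q) = z*(-11/3 + z)**2 (J(z, Q) = ((z - 4) + 2/6)**2*z + 0 = ((-4 + z) + 2*(1/6))**2*z + 0 = ((-4 + z) + 1/3)**2*z + 0 = (-11/3 + z)**2*z + 0 = z*(-11/3 + z)**2 + 0 = z*(-11/3 + z)**2)
(5*(-3))*(J(1, 0) + 8) = (5*(-3))*((1/9)*1*(-11 + 3*1)**2 + 8) = -15*((1/9)*1*(-11 + 3)**2 + 8) = -15*((1/9)*1*(-8)**2 + 8) = -15*((1/9)*1*64 + 8) = -15*(64/9 + 8) = -15*136/9 = -680/3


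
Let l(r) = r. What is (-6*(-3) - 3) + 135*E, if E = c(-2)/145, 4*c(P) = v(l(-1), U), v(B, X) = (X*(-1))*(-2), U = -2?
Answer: 408/29 ≈ 14.069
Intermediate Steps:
v(B, X) = 2*X (v(B, X) = -X*(-2) = 2*X)
c(P) = -1 (c(P) = (2*(-2))/4 = (1/4)*(-4) = -1)
E = -1/145 ≈ -0.0068966
(-6*(-3) - 3) + 135*E = (-6*(-3) - 3) + 135*(-1/145) = (18 - 3) - 27/29 = 15 - 27/29 = 408/29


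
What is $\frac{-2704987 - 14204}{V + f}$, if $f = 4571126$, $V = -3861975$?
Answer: $- \frac{2719191}{709151} \approx -3.8344$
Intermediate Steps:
$\frac{-2704987 - 14204}{V + f} = \frac{-2704987 - 14204}{-3861975 + 4571126} = - \frac{2719191}{709151}$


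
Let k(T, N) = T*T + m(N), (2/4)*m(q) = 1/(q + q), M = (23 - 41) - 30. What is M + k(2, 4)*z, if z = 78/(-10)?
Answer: -1623/20 ≈ -81.150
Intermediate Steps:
M = -48 (M = -18 - 30 = -48)
z = -39/5 (z = 78*(-⅒) = -39/5 ≈ -7.8000)
m(q) = 1/q (m(q) = 2/(q + q) = 2/((2*q)) = 2*(1/(2*q)) = 1/q)
k(T, N) = 1/N + T² (k(T, N) = T*T + 1/N = T² + 1/N = 1/N + T²)
M + k(2, 4)*z = -48 + (1/4 + 2²)*(-39/5) = -48 + (¼ + 4)*(-39/5) = -48 + (17/4)*(-39/5) = -48 - 663/20 = -1623/20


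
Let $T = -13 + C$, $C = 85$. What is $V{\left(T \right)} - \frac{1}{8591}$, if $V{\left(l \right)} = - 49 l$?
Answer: $- \frac{30309049}{8591} \approx -3528.0$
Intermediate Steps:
$T = 72$ ($T = -13 + 85 = 72$)
$V{\left(T \right)} - \frac{1}{8591} = \left(-49\right) 72 - \frac{1}{8591} = -3528 - \frac{1}{8591} = - \frac{30309049}{8591}$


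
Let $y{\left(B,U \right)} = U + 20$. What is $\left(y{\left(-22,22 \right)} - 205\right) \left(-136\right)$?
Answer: $22168$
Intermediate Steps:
$y{\left(B,U \right)} = 20 + U$
$\left(y{\left(-22,22 \right)} - 205\right) \left(-136\right) = \left(\left(20 + 22\right) - 205\right) \left(-136\right) = \left(42 - 205\right) \left(-136\right) = \left(-163\right) \left(-136\right) = 22168$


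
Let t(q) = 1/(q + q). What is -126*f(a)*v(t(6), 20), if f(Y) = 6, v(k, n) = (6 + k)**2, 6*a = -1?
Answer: -111909/4 ≈ -27977.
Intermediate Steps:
t(q) = 1/(2*q)
a = -1/6 (a = (1/6)*(-1) = -1/6 ≈ -0.16667)
-126*f(a)*v(t(6), 20) = -756*(6 + (1/2)/6)**2 = -756*(6 + (1/2)*(1/6))**2 = -756*(6 + 1/12)**2 = -756*(73/12)**2 = -756*5329/144 = -126*5329/24 = -111909/4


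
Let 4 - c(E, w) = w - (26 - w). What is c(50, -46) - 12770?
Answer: -12648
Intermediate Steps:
c(E, w) = 30 - 2*w (c(E, w) = 4 - (w - (26 - w)) = 4 - (w + (-26 + w)) = 4 - (-26 + 2*w) = 4 + (26 - 2*w) = 30 - 2*w)
c(50, -46) - 12770 = (30 - 2*(-46)) - 12770 = (30 + 92) - 12770 = 122 - 12770 = -12648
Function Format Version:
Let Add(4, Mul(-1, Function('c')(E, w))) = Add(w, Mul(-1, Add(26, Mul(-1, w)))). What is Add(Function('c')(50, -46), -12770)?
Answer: -12648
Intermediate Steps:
Function('c')(E, w) = Add(30, Mul(-2, w)) (Function('c')(E, w) = Add(4, Mul(-1, Add(w, Mul(-1, Add(26, Mul(-1, w)))))) = Add(4, Mul(-1, Add(w, Add(-26, w)))) = Add(4, Mul(-1, Add(-26, Mul(2, w)))) = Add(4, Add(26, Mul(-2, w))) = Add(30, Mul(-2, w)))
Add(Function('c')(50, -46), -12770) = Add(Add(30, Mul(-2, -46)), -12770) = Add(Add(30, 92), -12770) = Add(122, -12770) = -12648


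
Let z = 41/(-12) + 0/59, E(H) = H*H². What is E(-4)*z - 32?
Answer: 560/3 ≈ 186.67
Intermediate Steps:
E(H) = H³
z = -41/12 (z = 41*(-1/12) + 0*(1/59) = -41/12 + 0 = -41/12 ≈ -3.4167)
E(-4)*z - 32 = (-4)³*(-41/12) - 32 = -64*(-41/12) - 32 = 656/3 - 32 = 560/3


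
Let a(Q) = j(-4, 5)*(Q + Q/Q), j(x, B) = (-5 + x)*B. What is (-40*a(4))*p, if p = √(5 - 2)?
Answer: 9000*√3 ≈ 15588.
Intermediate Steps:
j(x, B) = B*(-5 + x)
a(Q) = -45 - 45*Q (a(Q) = (5*(-5 - 4))*(Q + Q/Q) = (5*(-9))*(Q + 1) = -45*(1 + Q) = -45 - 45*Q)
p = √3 ≈ 1.7320
(-40*a(4))*p = (-40*(-45 - 45*4))*√3 = (-40*(-45 - 180))*√3 = (-40*(-225))*√3 = 9000*√3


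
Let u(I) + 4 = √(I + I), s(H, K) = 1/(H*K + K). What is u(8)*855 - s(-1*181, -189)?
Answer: -1/34020 ≈ -2.9394e-5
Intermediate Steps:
s(H, K) = 1/(K + H*K)
u(I) = -4 + √2*√I (u(I) = -4 + √(I + I) = -4 + √(2*I) = -4 + √2*√I)
u(8)*855 - s(-1*181, -189) = (-4 + √2*√8)*855 - 1/((-189)*(1 - 1*181)) = (-4 + √2*(2*√2))*855 - (-1)/(189*(1 - 181)) = (-4 + 4)*855 - (-1)/(189*(-180)) = 0*855 - (-1)*(-1)/(189*180) = 0 - 1*1/34020 = 0 - 1/34020 = -1/34020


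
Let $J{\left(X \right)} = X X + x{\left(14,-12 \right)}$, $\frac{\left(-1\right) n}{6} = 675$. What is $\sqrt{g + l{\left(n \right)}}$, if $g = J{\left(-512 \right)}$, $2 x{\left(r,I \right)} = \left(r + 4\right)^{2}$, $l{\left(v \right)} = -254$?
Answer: $14 \sqrt{1337} \approx 511.91$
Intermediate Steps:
$n = -4050$ ($n = \left(-6\right) 675 = -4050$)
$x{\left(r,I \right)} = \frac{\left(4 + r\right)^{2}}{2}$ ($x{\left(r,I \right)} = \frac{\left(r + 4\right)^{2}}{2} = \frac{\left(4 + r\right)^{2}}{2}$)
$J{\left(X \right)} = 162 + X^{2}$ ($J{\left(X \right)} = X X + \frac{\left(4 + 14\right)^{2}}{2} = X^{2} + \frac{18^{2}}{2} = X^{2} + \frac{1}{2} \cdot 324 = X^{2} + 162 = 162 + X^{2}$)
$g = 262306$ ($g = 162 + \left(-512\right)^{2} = 162 + 262144 = 262306$)
$\sqrt{g + l{\left(n \right)}} = \sqrt{262306 - 254} = \sqrt{262052} = 14 \sqrt{1337}$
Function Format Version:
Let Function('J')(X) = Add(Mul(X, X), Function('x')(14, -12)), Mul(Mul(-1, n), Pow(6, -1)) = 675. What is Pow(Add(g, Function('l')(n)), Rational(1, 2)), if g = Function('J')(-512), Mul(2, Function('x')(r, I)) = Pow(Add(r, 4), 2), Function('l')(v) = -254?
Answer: Mul(14, Pow(1337, Rational(1, 2))) ≈ 511.91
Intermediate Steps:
n = -4050 (n = Mul(-6, 675) = -4050)
Function('x')(r, I) = Mul(Rational(1, 2), Pow(Add(4, r), 2)) (Function('x')(r, I) = Mul(Rational(1, 2), Pow(Add(r, 4), 2)) = Mul(Rational(1, 2), Pow(Add(4, r), 2)))
Function('J')(X) = Add(162, Pow(X, 2)) (Function('J')(X) = Add(Mul(X, X), Mul(Rational(1, 2), Pow(Add(4, 14), 2))) = Add(Pow(X, 2), Mul(Rational(1, 2), Pow(18, 2))) = Add(Pow(X, 2), Mul(Rational(1, 2), 324)) = Add(Pow(X, 2), 162) = Add(162, Pow(X, 2)))
g = 262306 (g = Add(162, Pow(-512, 2)) = Add(162, 262144) = 262306)
Pow(Add(g, Function('l')(n)), Rational(1, 2)) = Pow(Add(262306, -254), Rational(1, 2)) = Pow(262052, Rational(1, 2)) = Mul(14, Pow(1337, Rational(1, 2)))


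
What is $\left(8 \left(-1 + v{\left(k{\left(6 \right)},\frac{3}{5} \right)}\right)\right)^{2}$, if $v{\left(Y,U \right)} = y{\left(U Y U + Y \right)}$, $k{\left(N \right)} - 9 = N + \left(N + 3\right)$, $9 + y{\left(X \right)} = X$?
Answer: $\frac{20502784}{625} \approx 32804.0$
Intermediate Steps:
$y{\left(X \right)} = -9 + X$
$k{\left(N \right)} = 12 + 2 N$ ($k{\left(N \right)} = 9 + \left(N + \left(N + 3\right)\right) = 9 + \left(N + \left(3 + N\right)\right) = 9 + \left(3 + 2 N\right) = 12 + 2 N$)
$v{\left(Y,U \right)} = -9 + Y + Y U^{2}$ ($v{\left(Y,U \right)} = -9 + \left(U Y U + Y\right) = -9 + \left(Y U^{2} + Y\right) = -9 + \left(Y + Y U^{2}\right) = -9 + Y + Y U^{2}$)
$\left(8 \left(-1 + v{\left(k{\left(6 \right)},\frac{3}{5} \right)}\right)\right)^{2} = \left(8 \left(-1 - \left(9 - \left(12 + 2 \cdot 6\right) \left(1 + \left(\frac{3}{5}\right)^{2}\right)\right)\right)\right)^{2} = \left(8 \left(-1 - \left(9 - \left(12 + 12\right) \left(1 + \left(3 \cdot \frac{1}{5}\right)^{2}\right)\right)\right)\right)^{2} = \left(8 \left(-1 - \left(9 - 24 \left(1 + \left(\frac{3}{5}\right)^{2}\right)\right)\right)\right)^{2} = \left(8 \left(-1 - \left(9 - 24 \left(1 + \frac{9}{25}\right)\right)\right)\right)^{2} = \left(8 \left(-1 + \left(-9 + 24 \cdot \frac{34}{25}\right)\right)\right)^{2} = \left(8 \left(-1 + \left(-9 + \frac{816}{25}\right)\right)\right)^{2} = \left(8 \left(-1 + \frac{591}{25}\right)\right)^{2} = \left(8 \cdot \frac{566}{25}\right)^{2} = \left(\frac{4528}{25}\right)^{2} = \frac{20502784}{625}$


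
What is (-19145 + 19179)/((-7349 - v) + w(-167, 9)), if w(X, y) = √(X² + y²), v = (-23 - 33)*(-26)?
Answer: -59874/15500011 - 34*√27970/77500055 ≈ -0.0039362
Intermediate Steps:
v = 1456 (v = -56*(-26) = 1456)
(-19145 + 19179)/((-7349 - v) + w(-167, 9)) = (-19145 + 19179)/((-7349 - 1*1456) + √((-167)² + 9²)) = 34/((-7349 - 1456) + √(27889 + 81)) = 34/(-8805 + √27970)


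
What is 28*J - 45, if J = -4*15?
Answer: -1725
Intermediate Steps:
J = -60
28*J - 45 = 28*(-60) - 45 = -1680 - 45 = -1725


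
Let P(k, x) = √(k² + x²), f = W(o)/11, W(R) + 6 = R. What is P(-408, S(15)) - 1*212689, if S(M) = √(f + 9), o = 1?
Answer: -212689 + √20143178/11 ≈ -2.1228e+5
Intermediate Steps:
W(R) = -6 + R
f = -5/11 (f = (-6 + 1)/11 = -5*1/11 = -5/11 ≈ -0.45455)
S(M) = √1034/11 (S(M) = √(-5/11 + 9) = √(94/11) = √1034/11)
P(-408, S(15)) - 1*212689 = √((-408)² + (√1034/11)²) - 1*212689 = √(166464 + 94/11) - 212689 = √(1831198/11) - 212689 = √20143178/11 - 212689 = -212689 + √20143178/11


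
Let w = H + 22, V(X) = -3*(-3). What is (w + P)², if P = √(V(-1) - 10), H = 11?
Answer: (33 + I)² ≈ 1088.0 + 66.0*I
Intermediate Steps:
V(X) = 9
P = I (P = √(9 - 10) = √(-1) = I ≈ 1.0*I)
w = 33 (w = 11 + 22 = 33)
(w + P)² = (33 + I)²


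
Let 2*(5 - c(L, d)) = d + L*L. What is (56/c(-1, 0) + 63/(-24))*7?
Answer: 4949/72 ≈ 68.736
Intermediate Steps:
c(L, d) = 5 - d/2 - L²/2 (c(L, d) = 5 - (d + L*L)/2 = 5 - (d + L²)/2 = 5 + (-d/2 - L²/2) = 5 - d/2 - L²/2)
(56/c(-1, 0) + 63/(-24))*7 = (56/(5 - ½*0 - ½*(-1)²) + 63/(-24))*7 = (56/(5 + 0 - ½*1) + 63*(-1/24))*7 = (56/(5 + 0 - ½) - 21/8)*7 = (56/(9/2) - 21/8)*7 = (56*(2/9) - 21/8)*7 = (112/9 - 21/8)*7 = (707/72)*7 = 4949/72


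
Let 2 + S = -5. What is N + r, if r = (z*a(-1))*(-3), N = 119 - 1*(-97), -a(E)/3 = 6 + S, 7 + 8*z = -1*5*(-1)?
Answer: 873/4 ≈ 218.25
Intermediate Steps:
S = -7 (S = -2 - 5 = -7)
z = -¼ (z = -7/8 + (-1*5*(-1))/8 = -7/8 + (-5*(-1))/8 = -7/8 + (⅛)*5 = -7/8 + 5/8 = -¼ ≈ -0.25000)
a(E) = 3 (a(E) = -3*(6 - 7) = -3*(-1) = 3)
N = 216 (N = 119 + 97 = 216)
r = 9/4 (r = -¼*3*(-3) = -¾*(-3) = 9/4 ≈ 2.2500)
N + r = 216 + 9/4 = 873/4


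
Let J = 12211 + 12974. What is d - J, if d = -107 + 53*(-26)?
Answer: -26670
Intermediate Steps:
J = 25185
d = -1485 (d = -107 - 1378 = -1485)
d - J = -1485 - 1*25185 = -1485 - 25185 = -26670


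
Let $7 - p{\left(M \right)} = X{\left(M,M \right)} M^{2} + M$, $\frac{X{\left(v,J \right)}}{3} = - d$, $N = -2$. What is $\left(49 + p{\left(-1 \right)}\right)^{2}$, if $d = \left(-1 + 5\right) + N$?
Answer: $3969$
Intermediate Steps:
$d = 2$ ($d = \left(-1 + 5\right) - 2 = 4 - 2 = 2$)
$X{\left(v,J \right)} = -6$ ($X{\left(v,J \right)} = 3 \left(\left(-1\right) 2\right) = 3 \left(-2\right) = -6$)
$p{\left(M \right)} = 7 - M + 6 M^{2}$ ($p{\left(M \right)} = 7 - \left(- 6 M^{2} + M\right) = 7 - \left(M - 6 M^{2}\right) = 7 + \left(- M + 6 M^{2}\right) = 7 - M + 6 M^{2}$)
$\left(49 + p{\left(-1 \right)}\right)^{2} = \left(49 + \left(7 - -1 + 6 \left(-1\right)^{2}\right)\right)^{2} = \left(49 + \left(7 + 1 + 6 \cdot 1\right)\right)^{2} = \left(49 + \left(7 + 1 + 6\right)\right)^{2} = \left(49 + 14\right)^{2} = 63^{2} = 3969$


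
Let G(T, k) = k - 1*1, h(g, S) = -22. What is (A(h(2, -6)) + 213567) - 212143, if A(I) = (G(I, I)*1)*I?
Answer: 1930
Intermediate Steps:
G(T, k) = -1 + k (G(T, k) = k - 1 = -1 + k)
A(I) = I*(-1 + I) (A(I) = ((-1 + I)*1)*I = (-1 + I)*I = I*(-1 + I))
(A(h(2, -6)) + 213567) - 212143 = (-22*(-1 - 22) + 213567) - 212143 = (-22*(-23) + 213567) - 212143 = (506 + 213567) - 212143 = 214073 - 212143 = 1930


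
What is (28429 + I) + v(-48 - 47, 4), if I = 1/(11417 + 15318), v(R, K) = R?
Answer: 757509491/26735 ≈ 28334.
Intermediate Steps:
I = 1/26735 ≈ 3.7404e-5
(28429 + I) + v(-48 - 47, 4) = (28429 + 1/26735) + (-48 - 47) = 760049316/26735 - 95 = 757509491/26735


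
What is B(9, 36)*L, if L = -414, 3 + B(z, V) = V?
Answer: -13662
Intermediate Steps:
B(z, V) = -3 + V
B(9, 36)*L = (-3 + 36)*(-414) = 33*(-414) = -13662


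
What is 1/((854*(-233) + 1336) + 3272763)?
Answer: 1/3075117 ≈ 3.2519e-7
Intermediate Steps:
1/((854*(-233) + 1336) + 3272763) = 1/((-198982 + 1336) + 3272763) = 1/(-197646 + 3272763) = 1/3075117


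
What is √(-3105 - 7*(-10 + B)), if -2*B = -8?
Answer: I*√3063 ≈ 55.344*I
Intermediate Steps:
B = 4 (B = -½*(-8) = 4)
√(-3105 - 7*(-10 + B)) = √(-3105 - 7*(-10 + 4)) = √(-3105 - 7*(-6)) = √(-3105 + 42) = √(-3063) = I*√3063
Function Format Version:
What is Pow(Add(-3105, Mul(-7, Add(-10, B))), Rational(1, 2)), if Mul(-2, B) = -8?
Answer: Mul(I, Pow(3063, Rational(1, 2))) ≈ Mul(55.344, I)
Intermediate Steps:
B = 4 (B = Mul(Rational(-1, 2), -8) = 4)
Pow(Add(-3105, Mul(-7, Add(-10, B))), Rational(1, 2)) = Pow(Add(-3105, Mul(-7, Add(-10, 4))), Rational(1, 2)) = Pow(Add(-3105, Mul(-7, -6)), Rational(1, 2)) = Pow(Add(-3105, 42), Rational(1, 2)) = Pow(-3063, Rational(1, 2)) = Mul(I, Pow(3063, Rational(1, 2)))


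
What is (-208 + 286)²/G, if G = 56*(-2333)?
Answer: -1521/32662 ≈ -0.046568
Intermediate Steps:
G = -130648
(-208 + 286)²/G = (-208 + 286)²/(-130648) = 78²*(-1/130648) = 6084*(-1/130648) = -1521/32662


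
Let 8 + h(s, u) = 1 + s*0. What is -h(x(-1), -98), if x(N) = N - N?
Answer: 7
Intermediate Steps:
x(N) = 0
h(s, u) = -7 (h(s, u) = -8 + (1 + s*0) = -8 + (1 + 0) = -8 + 1 = -7)
-h(x(-1), -98) = -1*(-7) = 7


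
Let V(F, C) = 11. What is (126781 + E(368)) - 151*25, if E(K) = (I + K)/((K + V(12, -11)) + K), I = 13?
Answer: 30628621/249 ≈ 1.2301e+5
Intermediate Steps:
E(K) = (13 + K)/(11 + 2*K) (E(K) = (13 + K)/((K + 11) + K) = (13 + K)/((11 + K) + K) = (13 + K)/(11 + 2*K))
(126781 + E(368)) - 151*25 = (126781 + (13 + 368)/(11 + 2*368)) - 151*25 = (126781 + 381/(11 + 736)) - 3775 = (126781 + 381/747) - 3775 = (126781 + (1/747)*381) - 3775 = (126781 + 127/249) - 3775 = 31568596/249 - 3775 = 30628621/249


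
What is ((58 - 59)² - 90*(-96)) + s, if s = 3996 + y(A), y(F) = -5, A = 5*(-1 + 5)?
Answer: 12632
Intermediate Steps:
A = 20 (A = 5*4 = 20)
s = 3991 (s = 3996 - 5 = 3991)
((58 - 59)² - 90*(-96)) + s = ((58 - 59)² - 90*(-96)) + 3991 = ((-1)² + 8640) + 3991 = (1 + 8640) + 3991 = 8641 + 3991 = 12632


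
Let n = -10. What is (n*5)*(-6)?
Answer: 300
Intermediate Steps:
(n*5)*(-6) = -10*5*(-6) = -50*(-6) = 300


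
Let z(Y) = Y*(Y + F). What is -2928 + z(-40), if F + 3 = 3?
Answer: -1328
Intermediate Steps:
F = 0 (F = -3 + 3 = 0)
z(Y) = Y² (z(Y) = Y*(Y + 0) = Y*Y = Y²)
-2928 + z(-40) = -2928 + (-40)² = -2928 + 1600 = -1328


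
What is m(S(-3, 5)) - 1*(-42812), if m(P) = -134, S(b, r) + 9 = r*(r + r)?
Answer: 42678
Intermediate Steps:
S(b, r) = -9 + 2*r**2 (S(b, r) = -9 + r*(r + r) = -9 + r*(2*r) = -9 + 2*r**2)
m(S(-3, 5)) - 1*(-42812) = -134 - 1*(-42812) = -134 + 42812 = 42678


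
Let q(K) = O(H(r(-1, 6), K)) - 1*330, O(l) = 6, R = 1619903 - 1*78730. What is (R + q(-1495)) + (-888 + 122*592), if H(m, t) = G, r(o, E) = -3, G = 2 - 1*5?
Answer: 1612185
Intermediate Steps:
R = 1541173 (R = 1619903 - 78730 = 1541173)
G = -3 (G = 2 - 5 = -3)
H(m, t) = -3
q(K) = -324 (q(K) = 6 - 1*330 = 6 - 330 = -324)
(R + q(-1495)) + (-888 + 122*592) = (1541173 - 324) + (-888 + 122*592) = 1540849 + (-888 + 72224) = 1540849 + 71336 = 1612185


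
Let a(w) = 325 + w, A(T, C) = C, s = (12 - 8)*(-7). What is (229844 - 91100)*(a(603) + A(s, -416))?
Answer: 71036928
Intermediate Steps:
s = -28 (s = 4*(-7) = -28)
(229844 - 91100)*(a(603) + A(s, -416)) = (229844 - 91100)*((325 + 603) - 416) = 138744*(928 - 416) = 138744*512 = 71036928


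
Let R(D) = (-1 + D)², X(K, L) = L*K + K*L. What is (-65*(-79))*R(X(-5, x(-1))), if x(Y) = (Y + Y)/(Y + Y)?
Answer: 621335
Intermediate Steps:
x(Y) = 1 (x(Y) = (2*Y)/((2*Y)) = (2*Y)*(1/(2*Y)) = 1)
X(K, L) = 2*K*L (X(K, L) = K*L + K*L = 2*K*L)
(-65*(-79))*R(X(-5, x(-1))) = (-65*(-79))*(-1 + 2*(-5)*1)² = 5135*(-1 - 10)² = 5135*(-11)² = 5135*121 = 621335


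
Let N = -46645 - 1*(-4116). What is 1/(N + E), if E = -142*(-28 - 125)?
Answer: -1/20803 ≈ -4.8070e-5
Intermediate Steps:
N = -42529 (N = -46645 + 4116 = -42529)
E = 21726 (E = -142*(-153) = 21726)
1/(N + E) = 1/(-42529 + 21726) = 1/(-20803) = -1/20803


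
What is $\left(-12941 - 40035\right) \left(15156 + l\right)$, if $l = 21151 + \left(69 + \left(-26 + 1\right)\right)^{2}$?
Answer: $-2025961168$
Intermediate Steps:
$l = 23087$ ($l = 21151 + \left(69 - 25\right)^{2} = 21151 + 44^{2} = 21151 + 1936 = 23087$)
$\left(-12941 - 40035\right) \left(15156 + l\right) = \left(-12941 - 40035\right) \left(15156 + 23087\right) = \left(-52976\right) 38243 = -2025961168$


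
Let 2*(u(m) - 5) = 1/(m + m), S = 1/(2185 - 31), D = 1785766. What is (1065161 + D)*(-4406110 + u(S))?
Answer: -25119896970291/2 ≈ -1.2560e+13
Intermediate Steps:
S = 1/2154 ≈ 0.00046425
u(m) = 5 + 1/(4*m) (u(m) = 5 + 1/(2*(m + m)) = 5 + 1/(2*((2*m))) = 5 + (1/(2*m))/2 = 5 + 1/(4*m))
(1065161 + D)*(-4406110 + u(S)) = (1065161 + 1785766)*(-4406110 + (5 + 1/(4*(1/2154)))) = 2850927*(-4406110 + (5 + (¼)*2154)) = 2850927*(-4406110 + (5 + 1077/2)) = 2850927*(-4406110 + 1087/2) = 2850927*(-8811133/2) = -25119896970291/2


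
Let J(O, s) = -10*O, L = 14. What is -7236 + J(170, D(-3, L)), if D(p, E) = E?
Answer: -8936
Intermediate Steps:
-7236 + J(170, D(-3, L)) = -7236 - 10*170 = -7236 - 1700 = -8936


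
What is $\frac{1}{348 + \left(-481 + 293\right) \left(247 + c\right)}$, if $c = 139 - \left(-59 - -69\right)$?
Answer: $- \frac{1}{70340} \approx -1.4217 \cdot 10^{-5}$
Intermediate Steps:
$c = 129$ ($c = 139 - \left(-59 + 69\right) = 139 - 10 = 129$)
$\frac{1}{348 + \left(-481 + 293\right) \left(247 + c\right)} = \frac{1}{348 + \left(-481 + 293\right) \left(247 + 129\right)} = \frac{1}{348 - 70688} = \frac{1}{-70340} = - \frac{1}{70340}$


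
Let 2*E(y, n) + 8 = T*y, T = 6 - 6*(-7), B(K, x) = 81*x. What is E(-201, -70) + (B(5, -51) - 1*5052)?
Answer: -14011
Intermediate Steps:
T = 48 (T = 6 + 42 = 48)
E(y, n) = -4 + 24*y (E(y, n) = -4 + (48*y)/2 = -4 + 24*y)
E(-201, -70) + (B(5, -51) - 1*5052) = (-4 + 24*(-201)) + (81*(-51) - 1*5052) = (-4 - 4824) + (-4131 - 5052) = -4828 - 9183 = -14011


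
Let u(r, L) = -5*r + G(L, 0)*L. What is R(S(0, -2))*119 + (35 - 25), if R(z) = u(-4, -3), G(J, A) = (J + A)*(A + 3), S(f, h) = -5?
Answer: 5603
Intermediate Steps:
G(J, A) = (3 + A)*(A + J) (G(J, A) = (A + J)*(3 + A) = (3 + A)*(A + J))
u(r, L) = -5*r + 3*L**2 (u(r, L) = -5*r + (0**2 + 3*0 + 3*L + 0*L)*L = -5*r + (0 + 0 + 3*L + 0)*L = -5*r + (3*L)*L = -5*r + 3*L**2)
R(z) = 47 (R(z) = -5*(-4) + 3*(-3)**2 = 20 + 3*9 = 20 + 27 = 47)
R(S(0, -2))*119 + (35 - 25) = 47*119 + (35 - 25) = 5593 + 10 = 5603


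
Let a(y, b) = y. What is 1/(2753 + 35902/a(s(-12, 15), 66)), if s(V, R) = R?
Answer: 15/77197 ≈ 0.00019431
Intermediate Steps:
1/(2753 + 35902/a(s(-12, 15), 66)) = 1/(2753 + 35902/15) = 1/(77197/15) = 15/77197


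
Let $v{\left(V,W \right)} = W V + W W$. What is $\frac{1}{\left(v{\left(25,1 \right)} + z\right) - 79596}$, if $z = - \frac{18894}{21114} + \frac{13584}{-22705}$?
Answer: $- \frac{79898895}{6357674375291} \approx -1.2567 \cdot 10^{-5}$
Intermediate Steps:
$v{\left(V,W \right)} = W^{2} + V W$ ($v{\left(V,W \right)} = V W + W^{2} = W^{2} + V W$)
$z = - \frac{119300141}{79898895}$ ($z = \left(-18894\right) \frac{1}{21114} + 13584 \left(- \frac{1}{22705}\right) = - \frac{3149}{3519} - \frac{13584}{22705} = - \frac{119300141}{79898895} \approx -1.4931$)
$\frac{1}{\left(v{\left(25,1 \right)} + z\right) - 79596} = \frac{1}{\left(1 \left(25 + 1\right) - \frac{119300141}{79898895}\right) - 79596} = \frac{1}{\left(1 \cdot 26 - \frac{119300141}{79898895}\right) - 79596} = \frac{1}{\left(26 - \frac{119300141}{79898895}\right) - 79596} = \frac{1}{\frac{1958071129}{79898895} - 79596} = \frac{1}{- \frac{6357674375291}{79898895}} = - \frac{79898895}{6357674375291}$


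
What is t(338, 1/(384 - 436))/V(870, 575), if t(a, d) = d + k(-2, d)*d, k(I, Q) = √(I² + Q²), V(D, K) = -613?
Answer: 1/31876 + √10817/1657552 ≈ 9.4118e-5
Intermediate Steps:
t(a, d) = d + d*√(4 + d²) (t(a, d) = d + √((-2)² + d²)*d = d + √(4 + d²)*d = d + d*√(4 + d²))
t(338, 1/(384 - 436))/V(870, 575) = ((1 + √(4 + (1/(384 - 436))²))/(384 - 436))/(-613) = ((1 + √(4 + (1/(-52))²))/(-52))*(-1/613) = -(1 + √(4 + (-1/52)²))/52*(-1/613) = -(1 + √(4 + 1/2704))/52*(-1/613) = -(1 + √(10817/2704))/52*(-1/613) = -(1 + √10817/52)/52*(-1/613) = (-1/52 - √10817/2704)*(-1/613) = 1/31876 + √10817/1657552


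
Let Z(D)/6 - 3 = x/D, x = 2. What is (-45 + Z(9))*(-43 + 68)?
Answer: -1925/3 ≈ -641.67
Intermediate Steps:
Z(D) = 18 + 12/D (Z(D) = 18 + 6*(2/D) = 18 + 12/D)
(-45 + Z(9))*(-43 + 68) = (-45 + (18 + 12/9))*(-43 + 68) = (-45 + (18 + 12*(⅑)))*25 = (-45 + (18 + 4/3))*25 = (-45 + 58/3)*25 = -77/3*25 = -1925/3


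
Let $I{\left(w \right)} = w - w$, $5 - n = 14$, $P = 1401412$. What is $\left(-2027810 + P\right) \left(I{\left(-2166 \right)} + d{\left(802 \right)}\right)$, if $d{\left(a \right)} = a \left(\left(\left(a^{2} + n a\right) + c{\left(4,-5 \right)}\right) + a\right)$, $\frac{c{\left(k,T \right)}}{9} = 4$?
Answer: $-319922034521504$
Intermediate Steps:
$n = -9$ ($n = 5 - 14 = -9$)
$c{\left(k,T \right)} = 36$ ($c{\left(k,T \right)} = 9 \cdot 4 = 36$)
$I{\left(w \right)} = 0$
$d{\left(a \right)} = a \left(36 + a^{2} - 8 a\right)$ ($d{\left(a \right)} = a \left(\left(\left(a^{2} - 9 a\right) + 36\right) + a\right) = a \left(\left(36 + a^{2} - 9 a\right) + a\right) = a \left(36 + a^{2} - 8 a\right)$)
$\left(-2027810 + P\right) \left(I{\left(-2166 \right)} + d{\left(802 \right)}\right) = \left(-2027810 + 1401412\right) \left(0 + 802 \left(36 + 802^{2} - 6416\right)\right) = - 626398 \left(0 + 802 \left(36 + 643204 - 6416\right)\right) = - 626398 \left(0 + 802 \cdot 636824\right) = - 626398 \left(0 + 510732848\right) = \left(-626398\right) 510732848 = -319922034521504$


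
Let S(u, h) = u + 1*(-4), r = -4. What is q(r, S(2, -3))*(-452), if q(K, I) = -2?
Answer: 904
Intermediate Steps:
S(u, h) = -4 + u (S(u, h) = u - 4 = -4 + u)
q(r, S(2, -3))*(-452) = -2*(-452) = 904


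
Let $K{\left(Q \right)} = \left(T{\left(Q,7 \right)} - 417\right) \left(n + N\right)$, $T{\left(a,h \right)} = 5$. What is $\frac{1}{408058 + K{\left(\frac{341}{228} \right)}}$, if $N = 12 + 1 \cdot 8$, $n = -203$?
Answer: $\frac{1}{483454} \approx 2.0684 \cdot 10^{-6}$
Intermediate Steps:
$N = 20$ ($N = 12 + 8 = 20$)
$K{\left(Q \right)} = 75396$ ($K{\left(Q \right)} = \left(5 - 417\right) \left(-203 + 20\right) = \left(-412\right) \left(-183\right) = 75396$)
$\frac{1}{408058 + K{\left(\frac{341}{228} \right)}} = \frac{1}{408058 + 75396} = \frac{1}{483454}$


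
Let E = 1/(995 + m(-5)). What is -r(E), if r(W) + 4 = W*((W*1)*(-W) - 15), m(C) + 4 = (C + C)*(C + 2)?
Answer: 4272965660/1064332261 ≈ 4.0147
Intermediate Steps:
m(C) = -4 + 2*C*(2 + C) (m(C) = -4 + (C + C)*(C + 2) = -4 + (2*C)*(2 + C) = -4 + 2*C*(2 + C))
E = 1/1021 (E = 1/(995 + (-4 + 2*(-5)² + 4*(-5))) = 1/(995 + (-4 + 2*25 - 20)) = 1/(995 + (-4 + 50 - 20)) = 1/(995 + 26) = 1/1021 ≈ 0.00097943)
r(W) = -4 + W*(-15 - W²) (r(W) = -4 + W*((W*1)*(-W) - 15) = -4 + W*(W*(-W) - 15) = -4 + W*(-W² - 15) = -4 + W*(-15 - W²))
-r(E) = -(-4 - (1/1021)³ - 15*1/1021) = -(-4 - 1*1/1064332261 - 15/1021) = -(-4 - 1/1064332261 - 15/1021) = -1*(-4272965660/1064332261) = 4272965660/1064332261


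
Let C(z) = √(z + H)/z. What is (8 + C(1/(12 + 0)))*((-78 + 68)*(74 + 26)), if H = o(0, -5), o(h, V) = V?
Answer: -8000 - 2000*I*√177 ≈ -8000.0 - 26608.0*I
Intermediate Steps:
H = -5
C(z) = √(-5 + z)/z (C(z) = √(z - 5)/z = √(-5 + z)/z)
(8 + C(1/(12 + 0)))*((-78 + 68)*(74 + 26)) = (8 + √(-5 + 1/(12 + 0))/(1/(12 + 0)))*((-78 + 68)*(74 + 26)) = (8 + √(-5 + 1/12)/(1/12))*(-10*100) = (8 + √(-5 + 1/12)/(1/12))*(-1000) = (8 + 12*√(-59/12))*(-1000) = (8 + 12*(I*√177/6))*(-1000) = (8 + 2*I*√177)*(-1000) = -8000 - 2000*I*√177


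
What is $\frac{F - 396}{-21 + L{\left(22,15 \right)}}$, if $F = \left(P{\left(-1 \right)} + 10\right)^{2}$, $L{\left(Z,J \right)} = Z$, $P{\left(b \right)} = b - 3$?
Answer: $-360$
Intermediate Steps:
$P{\left(b \right)} = -3 + b$ ($P{\left(b \right)} = b - 3 = -3 + b$)
$F = 36$ ($F = \left(\left(-3 - 1\right) + 10\right)^{2} = \left(-4 + 10\right)^{2} = 6^{2} = 36$)
$\frac{F - 396}{-21 + L{\left(22,15 \right)}} = \frac{36 - 396}{-21 + 22} = - \frac{360}{1} = \left(-360\right) 1 = -360$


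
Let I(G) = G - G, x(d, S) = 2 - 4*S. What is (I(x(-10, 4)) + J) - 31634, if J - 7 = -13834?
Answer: -45461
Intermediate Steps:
J = -13827 (J = 7 - 13834 = -13827)
I(G) = 0
(I(x(-10, 4)) + J) - 31634 = (0 - 13827) - 31634 = -13827 - 31634 = -45461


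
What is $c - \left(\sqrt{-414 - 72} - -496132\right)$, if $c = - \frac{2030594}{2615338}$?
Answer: $- \frac{648777451605}{1307669} - 9 i \sqrt{6} \approx -4.9613 \cdot 10^{5} - 22.045 i$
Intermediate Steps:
$c = - \frac{1015297}{1307669}$ ($c = \left(-2030594\right) \frac{1}{2615338} = - \frac{1015297}{1307669} \approx -0.77642$)
$c - \left(\sqrt{-414 - 72} - -496132\right) = - \frac{1015297}{1307669} - \left(\sqrt{-414 - 72} - -496132\right) = - \frac{1015297}{1307669} - \left(\sqrt{-486} + 496132\right) = - \frac{1015297}{1307669} - \left(9 i \sqrt{6} + 496132\right) = - \frac{1015297}{1307669} - \left(496132 + 9 i \sqrt{6}\right) = - \frac{648777451605}{1307669} - 9 i \sqrt{6}$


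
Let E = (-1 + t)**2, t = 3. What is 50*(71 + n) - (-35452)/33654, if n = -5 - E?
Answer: 52181426/16827 ≈ 3101.1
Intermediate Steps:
E = 4 (E = (-1 + 3)**2 = 2**2 = 4)
n = -9 (n = -5 - 1*4 = -5 - 4 = -9)
50*(71 + n) - (-35452)/33654 = 50*(71 - 9) - (-35452)/33654 = 50*62 - (-35452)/33654 = 3100 - 1*(-17726/16827) = 3100 + 17726/16827 = 52181426/16827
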